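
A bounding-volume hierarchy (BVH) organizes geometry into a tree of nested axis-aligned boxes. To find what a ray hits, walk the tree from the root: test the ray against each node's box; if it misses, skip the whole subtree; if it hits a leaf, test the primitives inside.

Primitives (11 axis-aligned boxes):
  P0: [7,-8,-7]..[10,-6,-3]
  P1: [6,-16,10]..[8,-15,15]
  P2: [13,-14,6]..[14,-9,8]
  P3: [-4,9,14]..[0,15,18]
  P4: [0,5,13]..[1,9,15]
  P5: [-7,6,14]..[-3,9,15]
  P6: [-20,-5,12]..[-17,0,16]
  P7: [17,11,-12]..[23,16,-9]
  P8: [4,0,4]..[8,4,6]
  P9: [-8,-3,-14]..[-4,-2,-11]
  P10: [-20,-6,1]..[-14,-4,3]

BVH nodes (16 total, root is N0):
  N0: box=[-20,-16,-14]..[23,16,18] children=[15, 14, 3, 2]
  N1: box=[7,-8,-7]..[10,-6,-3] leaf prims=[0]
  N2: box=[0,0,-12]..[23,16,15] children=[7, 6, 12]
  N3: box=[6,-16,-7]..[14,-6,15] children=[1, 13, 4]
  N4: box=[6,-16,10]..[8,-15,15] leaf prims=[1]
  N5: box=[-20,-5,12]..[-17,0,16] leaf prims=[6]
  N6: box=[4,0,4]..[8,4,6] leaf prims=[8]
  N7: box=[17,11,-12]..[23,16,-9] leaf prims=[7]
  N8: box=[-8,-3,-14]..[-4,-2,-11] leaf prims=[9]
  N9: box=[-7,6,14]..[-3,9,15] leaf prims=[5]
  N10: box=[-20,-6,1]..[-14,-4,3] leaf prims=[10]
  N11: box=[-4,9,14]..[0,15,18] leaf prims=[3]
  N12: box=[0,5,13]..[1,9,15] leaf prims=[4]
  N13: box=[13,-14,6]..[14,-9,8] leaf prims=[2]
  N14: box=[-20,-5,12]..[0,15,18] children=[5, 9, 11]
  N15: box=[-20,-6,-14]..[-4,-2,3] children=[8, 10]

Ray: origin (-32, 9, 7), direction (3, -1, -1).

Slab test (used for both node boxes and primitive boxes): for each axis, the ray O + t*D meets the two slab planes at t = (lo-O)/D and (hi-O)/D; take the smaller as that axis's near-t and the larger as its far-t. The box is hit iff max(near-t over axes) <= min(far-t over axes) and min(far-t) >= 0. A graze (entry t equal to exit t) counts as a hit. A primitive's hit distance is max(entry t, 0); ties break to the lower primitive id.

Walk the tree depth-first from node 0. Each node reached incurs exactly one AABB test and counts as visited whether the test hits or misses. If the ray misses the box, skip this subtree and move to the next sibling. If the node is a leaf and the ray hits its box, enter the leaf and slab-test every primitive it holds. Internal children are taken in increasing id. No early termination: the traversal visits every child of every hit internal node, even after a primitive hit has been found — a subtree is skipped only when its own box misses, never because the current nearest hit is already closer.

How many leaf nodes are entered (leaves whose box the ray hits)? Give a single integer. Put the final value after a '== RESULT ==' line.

Trace the traversal:
N0 x:[4,55/3] y:[-7,25] z:[-11,21] -> hit [4,55/3], descend [2, 3, 14, 15]
  N2 x:[32/3,55/3] y:[-7,9] z:[-8,19] -> miss, prune
  N3 x:[38/3,46/3] y:[15,25] z:[-8,14] -> miss, prune
  N14 x:[4,32/3] y:[-6,14] z:[-11,-5] -> miss, prune
  N15 x:[4,28/3] y:[11,15] z:[4,21] -> miss, prune

Summary -> nodes [0, 2, 3, 14, 15]; box-tests=5; leaf-entries=0; first=miss

== RESULT ==
0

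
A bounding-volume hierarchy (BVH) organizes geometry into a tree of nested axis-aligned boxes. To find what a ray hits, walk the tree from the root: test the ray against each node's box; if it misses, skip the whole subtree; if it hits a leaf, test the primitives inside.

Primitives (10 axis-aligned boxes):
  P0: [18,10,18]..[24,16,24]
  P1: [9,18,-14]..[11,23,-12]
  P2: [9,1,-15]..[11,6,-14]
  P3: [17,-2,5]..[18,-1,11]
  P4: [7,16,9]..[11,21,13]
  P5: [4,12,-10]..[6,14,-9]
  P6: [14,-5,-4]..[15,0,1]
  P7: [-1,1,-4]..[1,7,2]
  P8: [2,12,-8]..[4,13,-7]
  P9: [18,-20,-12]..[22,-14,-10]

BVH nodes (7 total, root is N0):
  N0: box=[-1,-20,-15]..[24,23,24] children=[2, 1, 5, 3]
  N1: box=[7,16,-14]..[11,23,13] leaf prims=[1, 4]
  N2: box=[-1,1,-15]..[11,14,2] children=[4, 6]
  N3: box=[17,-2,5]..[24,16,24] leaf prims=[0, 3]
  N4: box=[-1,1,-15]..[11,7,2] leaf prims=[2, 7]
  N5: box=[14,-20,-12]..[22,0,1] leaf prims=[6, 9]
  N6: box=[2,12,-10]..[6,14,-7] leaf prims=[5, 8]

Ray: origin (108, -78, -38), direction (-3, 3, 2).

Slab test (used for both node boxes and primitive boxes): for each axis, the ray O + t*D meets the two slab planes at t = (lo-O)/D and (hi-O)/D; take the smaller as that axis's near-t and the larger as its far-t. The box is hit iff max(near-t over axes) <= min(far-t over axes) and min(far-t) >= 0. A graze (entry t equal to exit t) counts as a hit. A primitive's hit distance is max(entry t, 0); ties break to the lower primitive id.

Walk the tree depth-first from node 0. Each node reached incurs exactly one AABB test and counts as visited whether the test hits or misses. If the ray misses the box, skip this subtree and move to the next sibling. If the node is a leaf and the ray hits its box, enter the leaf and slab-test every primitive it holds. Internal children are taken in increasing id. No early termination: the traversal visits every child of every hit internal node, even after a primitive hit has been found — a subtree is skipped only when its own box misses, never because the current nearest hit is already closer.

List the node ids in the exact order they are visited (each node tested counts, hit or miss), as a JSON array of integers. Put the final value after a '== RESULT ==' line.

Trace the traversal:
N0 x:[28,109/3] y:[58/3,101/3] z:[23/2,31] -> hit [28,31], descend [1, 2, 3, 5]
  N1 x:[97/3,101/3] y:[94/3,101/3] z:[12,51/2] -> miss, prune
  N2 x:[97/3,109/3] y:[79/3,92/3] z:[23/2,20] -> miss, prune
  N3 x:[28,91/3] y:[76/3,94/3] z:[43/2,31] -> hit [28,91/3] leaf, test {P0@t=88/3, P3(miss)}
  N5 x:[86/3,94/3] y:[58/3,26] z:[13,39/2] -> miss, prune

order=[0, 1, 2, 3, 5]  |boxes|=5  |leaves|=1  hit=P0

== RESULT ==
[0, 1, 2, 3, 5]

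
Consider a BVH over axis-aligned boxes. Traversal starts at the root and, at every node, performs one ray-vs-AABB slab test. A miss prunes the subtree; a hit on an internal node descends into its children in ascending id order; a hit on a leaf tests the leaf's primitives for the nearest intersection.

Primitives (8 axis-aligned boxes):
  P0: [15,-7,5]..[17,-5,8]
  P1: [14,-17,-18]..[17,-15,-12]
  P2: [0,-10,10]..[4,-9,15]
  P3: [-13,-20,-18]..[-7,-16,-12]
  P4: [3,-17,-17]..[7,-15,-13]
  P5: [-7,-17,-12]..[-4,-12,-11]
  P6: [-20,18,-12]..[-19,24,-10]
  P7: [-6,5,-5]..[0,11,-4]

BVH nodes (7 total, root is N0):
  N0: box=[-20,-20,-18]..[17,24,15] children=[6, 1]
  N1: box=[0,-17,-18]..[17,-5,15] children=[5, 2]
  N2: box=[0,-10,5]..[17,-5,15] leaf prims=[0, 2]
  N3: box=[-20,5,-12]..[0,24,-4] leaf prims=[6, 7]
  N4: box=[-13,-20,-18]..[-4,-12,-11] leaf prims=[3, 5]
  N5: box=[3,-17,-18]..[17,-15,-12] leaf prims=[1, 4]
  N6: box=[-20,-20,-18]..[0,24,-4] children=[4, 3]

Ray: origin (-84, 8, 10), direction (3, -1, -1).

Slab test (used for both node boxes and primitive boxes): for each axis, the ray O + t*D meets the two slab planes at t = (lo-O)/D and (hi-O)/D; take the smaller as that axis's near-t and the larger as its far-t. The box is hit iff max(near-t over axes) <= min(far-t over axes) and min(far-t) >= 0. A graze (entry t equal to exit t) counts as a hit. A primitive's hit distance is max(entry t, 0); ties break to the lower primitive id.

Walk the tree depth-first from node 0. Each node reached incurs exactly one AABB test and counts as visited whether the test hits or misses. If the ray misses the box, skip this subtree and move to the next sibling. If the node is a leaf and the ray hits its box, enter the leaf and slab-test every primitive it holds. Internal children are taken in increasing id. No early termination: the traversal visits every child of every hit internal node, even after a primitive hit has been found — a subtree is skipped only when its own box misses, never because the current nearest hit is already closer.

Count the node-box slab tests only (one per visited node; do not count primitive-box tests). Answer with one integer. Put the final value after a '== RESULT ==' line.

Walk:
N0 x:[64/3,101/3] y:[-16,28] z:[-5,28] -> hit [64/3,28], descend [1, 6]
  N1 x:[28,101/3] y:[13,25] z:[-5,28] -> miss, prune
  N6 x:[64/3,28] y:[-16,28] z:[14,28] -> hit [64/3,28], descend [3, 4]
    N3 x:[64/3,28] y:[-16,3] z:[14,22] -> miss, prune
    N4 x:[71/3,80/3] y:[20,28] z:[21,28] -> hit [71/3,80/3] leaf, test {P3@t=24, P5(miss)}

Visited [0, 1, 6, 3, 4]. Tests: 5 box, 1 leaf. Nearest: P3.

== RESULT ==
5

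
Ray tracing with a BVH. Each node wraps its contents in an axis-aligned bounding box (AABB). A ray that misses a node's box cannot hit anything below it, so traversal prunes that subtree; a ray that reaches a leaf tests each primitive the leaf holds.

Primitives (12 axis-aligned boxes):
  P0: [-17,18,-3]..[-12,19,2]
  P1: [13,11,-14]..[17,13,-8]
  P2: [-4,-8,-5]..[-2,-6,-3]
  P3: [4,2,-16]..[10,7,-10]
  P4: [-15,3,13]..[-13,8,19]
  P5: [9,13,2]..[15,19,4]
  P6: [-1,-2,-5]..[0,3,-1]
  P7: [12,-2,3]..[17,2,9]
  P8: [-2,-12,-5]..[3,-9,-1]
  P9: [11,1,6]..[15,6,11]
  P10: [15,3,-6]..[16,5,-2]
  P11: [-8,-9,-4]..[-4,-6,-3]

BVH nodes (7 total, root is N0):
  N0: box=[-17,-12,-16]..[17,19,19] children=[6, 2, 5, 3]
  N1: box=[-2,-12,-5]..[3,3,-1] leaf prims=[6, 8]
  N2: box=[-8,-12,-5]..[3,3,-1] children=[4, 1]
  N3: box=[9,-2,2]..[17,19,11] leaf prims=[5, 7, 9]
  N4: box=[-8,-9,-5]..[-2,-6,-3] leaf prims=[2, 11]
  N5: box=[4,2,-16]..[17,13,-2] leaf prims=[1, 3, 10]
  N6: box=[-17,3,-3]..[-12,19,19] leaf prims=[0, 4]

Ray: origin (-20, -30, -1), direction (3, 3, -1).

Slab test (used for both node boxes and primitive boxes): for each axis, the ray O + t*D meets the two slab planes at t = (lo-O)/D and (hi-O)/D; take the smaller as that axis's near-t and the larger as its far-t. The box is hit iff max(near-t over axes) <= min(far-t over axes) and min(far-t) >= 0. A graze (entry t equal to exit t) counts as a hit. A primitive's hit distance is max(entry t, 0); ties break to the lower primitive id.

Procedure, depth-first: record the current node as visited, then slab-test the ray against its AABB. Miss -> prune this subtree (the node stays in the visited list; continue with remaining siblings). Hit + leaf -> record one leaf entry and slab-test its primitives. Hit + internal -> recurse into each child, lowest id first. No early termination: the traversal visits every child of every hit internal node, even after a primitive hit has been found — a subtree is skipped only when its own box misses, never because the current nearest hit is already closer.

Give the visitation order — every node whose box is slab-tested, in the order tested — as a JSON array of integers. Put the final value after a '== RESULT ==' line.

Trace the traversal:
N0 x:[1,37/3] y:[6,49/3] z:[-20,15] -> hit [6,37/3], descend [2, 3, 5, 6]
  N2 x:[4,23/3] y:[6,11] z:[0,4] -> miss, prune
  N3 x:[29/3,37/3] y:[28/3,49/3] z:[-12,-3] -> miss, prune
  N5 x:[8,37/3] y:[32/3,43/3] z:[1,15] -> hit [32/3,37/3] leaf, test {P1(miss), P3(miss), P10(miss)}
  N6 x:[1,8/3] y:[11,49/3] z:[-20,2] -> miss, prune

Visited [0, 2, 3, 5, 6]. Tests: 5 box, 1 leaf. Nearest: miss.

== RESULT ==
[0, 2, 3, 5, 6]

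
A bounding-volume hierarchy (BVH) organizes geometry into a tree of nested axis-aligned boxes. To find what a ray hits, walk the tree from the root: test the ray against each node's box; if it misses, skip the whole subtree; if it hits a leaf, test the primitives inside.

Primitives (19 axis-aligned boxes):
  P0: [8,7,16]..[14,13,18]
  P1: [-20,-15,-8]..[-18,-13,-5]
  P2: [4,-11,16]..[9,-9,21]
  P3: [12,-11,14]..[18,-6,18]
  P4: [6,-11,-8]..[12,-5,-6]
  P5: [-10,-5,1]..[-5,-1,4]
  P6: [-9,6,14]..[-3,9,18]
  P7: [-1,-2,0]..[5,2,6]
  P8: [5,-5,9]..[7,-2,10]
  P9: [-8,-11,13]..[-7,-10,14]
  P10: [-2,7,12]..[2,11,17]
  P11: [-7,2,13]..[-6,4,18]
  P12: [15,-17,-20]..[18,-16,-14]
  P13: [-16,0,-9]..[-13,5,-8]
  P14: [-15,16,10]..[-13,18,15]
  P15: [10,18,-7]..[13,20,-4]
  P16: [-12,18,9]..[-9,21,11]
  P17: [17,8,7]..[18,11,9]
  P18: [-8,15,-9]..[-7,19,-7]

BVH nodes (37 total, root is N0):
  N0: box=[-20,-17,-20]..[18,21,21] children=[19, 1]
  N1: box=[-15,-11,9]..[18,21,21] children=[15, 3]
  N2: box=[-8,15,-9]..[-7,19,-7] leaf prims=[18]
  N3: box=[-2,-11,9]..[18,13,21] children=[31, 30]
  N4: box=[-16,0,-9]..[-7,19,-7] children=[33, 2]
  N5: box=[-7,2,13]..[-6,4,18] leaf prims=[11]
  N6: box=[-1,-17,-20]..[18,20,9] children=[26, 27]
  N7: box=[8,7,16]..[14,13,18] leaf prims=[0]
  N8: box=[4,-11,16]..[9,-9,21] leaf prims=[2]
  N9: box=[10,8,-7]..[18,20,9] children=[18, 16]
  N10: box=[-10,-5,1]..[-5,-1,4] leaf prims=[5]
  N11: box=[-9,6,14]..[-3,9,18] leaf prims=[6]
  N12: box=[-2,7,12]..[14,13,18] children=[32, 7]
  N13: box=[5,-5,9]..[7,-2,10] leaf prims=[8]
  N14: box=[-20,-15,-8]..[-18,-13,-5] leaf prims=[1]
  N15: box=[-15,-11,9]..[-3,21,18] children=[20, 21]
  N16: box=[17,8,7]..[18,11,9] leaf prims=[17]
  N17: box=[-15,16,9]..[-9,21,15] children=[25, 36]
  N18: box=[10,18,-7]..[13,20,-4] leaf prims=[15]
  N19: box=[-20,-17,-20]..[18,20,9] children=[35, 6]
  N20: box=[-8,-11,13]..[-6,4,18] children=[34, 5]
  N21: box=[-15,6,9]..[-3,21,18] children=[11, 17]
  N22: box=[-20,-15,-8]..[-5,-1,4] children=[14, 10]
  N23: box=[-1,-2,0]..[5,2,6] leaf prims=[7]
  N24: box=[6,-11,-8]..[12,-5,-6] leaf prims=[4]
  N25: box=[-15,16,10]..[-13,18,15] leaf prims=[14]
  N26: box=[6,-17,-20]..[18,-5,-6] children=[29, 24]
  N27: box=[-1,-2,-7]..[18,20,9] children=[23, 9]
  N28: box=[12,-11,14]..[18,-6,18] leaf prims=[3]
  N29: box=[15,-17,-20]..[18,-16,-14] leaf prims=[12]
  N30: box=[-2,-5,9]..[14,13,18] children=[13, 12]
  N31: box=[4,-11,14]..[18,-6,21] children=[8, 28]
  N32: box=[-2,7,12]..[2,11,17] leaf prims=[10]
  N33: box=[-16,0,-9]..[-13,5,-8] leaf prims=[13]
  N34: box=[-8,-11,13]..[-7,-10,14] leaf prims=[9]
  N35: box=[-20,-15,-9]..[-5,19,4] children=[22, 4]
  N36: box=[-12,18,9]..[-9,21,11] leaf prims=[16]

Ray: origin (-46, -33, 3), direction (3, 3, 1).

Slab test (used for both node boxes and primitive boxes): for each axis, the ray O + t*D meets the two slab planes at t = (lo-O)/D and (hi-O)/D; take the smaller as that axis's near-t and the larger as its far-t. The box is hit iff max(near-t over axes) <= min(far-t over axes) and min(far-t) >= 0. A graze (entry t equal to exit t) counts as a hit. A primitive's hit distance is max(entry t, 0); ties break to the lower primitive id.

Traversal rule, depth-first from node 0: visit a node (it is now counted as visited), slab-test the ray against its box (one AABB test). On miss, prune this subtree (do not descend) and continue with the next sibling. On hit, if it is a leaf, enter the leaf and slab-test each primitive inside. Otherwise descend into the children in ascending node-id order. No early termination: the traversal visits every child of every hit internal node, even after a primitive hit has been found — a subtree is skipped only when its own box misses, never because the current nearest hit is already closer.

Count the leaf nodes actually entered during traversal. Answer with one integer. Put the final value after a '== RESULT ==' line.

Traverse from the root:
N0 x:[26/3,64/3] y:[16/3,18] z:[-23,18] -> hit [26/3,18], descend [1, 19]
  N1 x:[31/3,64/3] y:[22/3,18] z:[6,18] -> hit [31/3,18], descend [3, 15]
    N3 x:[44/3,64/3] y:[22/3,46/3] z:[6,18] -> hit [44/3,46/3], descend [30, 31]
      N30 x:[44/3,20] y:[28/3,46/3] z:[6,15] -> hit [44/3,15], descend [12, 13]
        N12 x:[44/3,20] y:[40/3,46/3] z:[9,15] -> hit [44/3,15], descend [7, 32]
          N7 x:[18,20] y:[40/3,46/3] z:[13,15] -> miss, prune
          N32 x:[44/3,16] y:[40/3,44/3] z:[9,14] -> miss, prune
        N13 x:[17,53/3] y:[28/3,31/3] z:[6,7] -> miss, prune
      N31 x:[50/3,64/3] y:[22/3,9] z:[11,18] -> miss, prune
    N15 x:[31/3,43/3] y:[22/3,18] z:[6,15] -> hit [31/3,43/3], descend [20, 21]
      N20 x:[38/3,40/3] y:[22/3,37/3] z:[10,15] -> miss, prune
      N21 x:[31/3,43/3] y:[13,18] z:[6,15] -> hit [13,43/3], descend [11, 17]
        N11 x:[37/3,43/3] y:[13,14] z:[11,15] -> hit [13,14] leaf, test {P6@t=13}
        N17 x:[31/3,37/3] y:[49/3,18] z:[6,12] -> miss, prune
  N19 x:[26/3,64/3] y:[16/3,53/3] z:[-23,6] -> miss, prune

Summary -> nodes [0, 1, 3, 30, 12, 7, 32, 13, 31, 15, 20, 21, 11, 17, 19]; box-tests=15; leaf-entries=1; first=P6

== RESULT ==
1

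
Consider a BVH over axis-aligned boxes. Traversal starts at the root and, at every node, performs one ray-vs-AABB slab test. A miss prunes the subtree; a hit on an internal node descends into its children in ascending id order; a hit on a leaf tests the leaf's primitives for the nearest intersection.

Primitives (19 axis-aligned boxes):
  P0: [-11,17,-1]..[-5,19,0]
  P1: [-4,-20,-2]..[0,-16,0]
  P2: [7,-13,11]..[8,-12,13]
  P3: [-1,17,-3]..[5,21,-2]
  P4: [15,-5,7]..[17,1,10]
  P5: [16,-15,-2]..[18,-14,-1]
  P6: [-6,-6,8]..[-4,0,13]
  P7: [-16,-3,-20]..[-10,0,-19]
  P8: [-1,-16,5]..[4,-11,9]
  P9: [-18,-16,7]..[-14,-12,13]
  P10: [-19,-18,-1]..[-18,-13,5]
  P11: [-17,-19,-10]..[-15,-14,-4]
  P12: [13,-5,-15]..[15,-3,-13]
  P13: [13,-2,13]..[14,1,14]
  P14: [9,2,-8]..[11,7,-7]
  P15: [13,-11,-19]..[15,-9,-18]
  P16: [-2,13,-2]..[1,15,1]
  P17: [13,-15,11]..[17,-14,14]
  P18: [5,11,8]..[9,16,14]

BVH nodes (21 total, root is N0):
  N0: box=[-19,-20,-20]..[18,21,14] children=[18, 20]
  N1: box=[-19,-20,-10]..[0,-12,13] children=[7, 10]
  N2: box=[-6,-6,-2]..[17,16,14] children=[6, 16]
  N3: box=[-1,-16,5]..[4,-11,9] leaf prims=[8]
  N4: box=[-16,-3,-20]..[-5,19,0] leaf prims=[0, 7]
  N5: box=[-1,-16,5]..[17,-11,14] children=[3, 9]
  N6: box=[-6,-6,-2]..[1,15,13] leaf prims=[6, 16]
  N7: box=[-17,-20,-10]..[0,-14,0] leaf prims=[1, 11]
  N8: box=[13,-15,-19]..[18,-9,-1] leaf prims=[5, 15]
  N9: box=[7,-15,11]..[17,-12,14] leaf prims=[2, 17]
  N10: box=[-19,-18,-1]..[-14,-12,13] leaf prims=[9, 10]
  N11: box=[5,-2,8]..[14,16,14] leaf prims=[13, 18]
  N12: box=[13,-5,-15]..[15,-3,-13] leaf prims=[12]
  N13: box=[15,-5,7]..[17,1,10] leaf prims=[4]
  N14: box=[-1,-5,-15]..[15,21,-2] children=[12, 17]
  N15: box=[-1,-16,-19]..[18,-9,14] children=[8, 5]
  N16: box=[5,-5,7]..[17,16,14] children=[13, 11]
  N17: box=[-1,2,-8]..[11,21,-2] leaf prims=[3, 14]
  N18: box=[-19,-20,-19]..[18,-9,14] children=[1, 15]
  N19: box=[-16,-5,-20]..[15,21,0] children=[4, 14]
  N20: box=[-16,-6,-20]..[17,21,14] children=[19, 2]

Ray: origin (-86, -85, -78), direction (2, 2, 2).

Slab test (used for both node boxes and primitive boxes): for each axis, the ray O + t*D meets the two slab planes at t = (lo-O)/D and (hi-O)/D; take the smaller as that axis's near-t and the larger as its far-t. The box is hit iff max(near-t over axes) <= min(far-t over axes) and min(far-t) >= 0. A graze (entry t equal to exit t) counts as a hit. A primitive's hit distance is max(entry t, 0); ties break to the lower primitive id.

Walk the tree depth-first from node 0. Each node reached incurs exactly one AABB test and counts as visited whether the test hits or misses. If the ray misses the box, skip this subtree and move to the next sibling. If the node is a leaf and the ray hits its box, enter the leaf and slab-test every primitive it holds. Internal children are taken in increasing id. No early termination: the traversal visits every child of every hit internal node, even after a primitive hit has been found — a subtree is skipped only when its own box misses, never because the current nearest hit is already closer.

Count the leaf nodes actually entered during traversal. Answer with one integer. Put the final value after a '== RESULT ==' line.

Traverse from the root:
N0 x:[67/2,52] y:[65/2,53] z:[29,46] -> hit [67/2,46], descend [18, 20]
  N18 x:[67/2,52] y:[65/2,38] z:[59/2,46] -> hit [67/2,38], descend [1, 15]
    N1 x:[67/2,43] y:[65/2,73/2] z:[34,91/2] -> hit [34,73/2], descend [7, 10]
      N7 x:[69/2,43] y:[65/2,71/2] z:[34,39] -> hit [69/2,71/2] leaf, test {P1(miss), P11@t=69/2}
      N10 x:[67/2,36] y:[67/2,73/2] z:[77/2,91/2] -> miss, prune
    N15 x:[85/2,52] y:[69/2,38] z:[59/2,46] -> miss, prune
  N20 x:[35,103/2] y:[79/2,53] z:[29,46] -> hit [79/2,46], descend [2, 19]
    N2 x:[40,103/2] y:[79/2,101/2] z:[38,46] -> hit [40,46], descend [6, 16]
      N6 x:[40,87/2] y:[79/2,50] z:[38,91/2] -> hit [40,87/2] leaf, test {P6(miss), P16(miss)}
      N16 x:[91/2,103/2] y:[40,101/2] z:[85/2,46] -> hit [91/2,46], descend [11, 13]
        N11 x:[91/2,50] y:[83/2,101/2] z:[43,46] -> hit [91/2,46] leaf, test {P13(miss), P18(miss)}
        N13 x:[101/2,103/2] y:[40,43] z:[85/2,44] -> miss, prune
    N19 x:[35,101/2] y:[40,53] z:[29,39] -> miss, prune

13 AABB tests over nodes [0, 18, 1, 7, 10, 15, 20, 2, 6, 16, 11, 13, 19]; 3 leaves entered; closest P11.

== RESULT ==
3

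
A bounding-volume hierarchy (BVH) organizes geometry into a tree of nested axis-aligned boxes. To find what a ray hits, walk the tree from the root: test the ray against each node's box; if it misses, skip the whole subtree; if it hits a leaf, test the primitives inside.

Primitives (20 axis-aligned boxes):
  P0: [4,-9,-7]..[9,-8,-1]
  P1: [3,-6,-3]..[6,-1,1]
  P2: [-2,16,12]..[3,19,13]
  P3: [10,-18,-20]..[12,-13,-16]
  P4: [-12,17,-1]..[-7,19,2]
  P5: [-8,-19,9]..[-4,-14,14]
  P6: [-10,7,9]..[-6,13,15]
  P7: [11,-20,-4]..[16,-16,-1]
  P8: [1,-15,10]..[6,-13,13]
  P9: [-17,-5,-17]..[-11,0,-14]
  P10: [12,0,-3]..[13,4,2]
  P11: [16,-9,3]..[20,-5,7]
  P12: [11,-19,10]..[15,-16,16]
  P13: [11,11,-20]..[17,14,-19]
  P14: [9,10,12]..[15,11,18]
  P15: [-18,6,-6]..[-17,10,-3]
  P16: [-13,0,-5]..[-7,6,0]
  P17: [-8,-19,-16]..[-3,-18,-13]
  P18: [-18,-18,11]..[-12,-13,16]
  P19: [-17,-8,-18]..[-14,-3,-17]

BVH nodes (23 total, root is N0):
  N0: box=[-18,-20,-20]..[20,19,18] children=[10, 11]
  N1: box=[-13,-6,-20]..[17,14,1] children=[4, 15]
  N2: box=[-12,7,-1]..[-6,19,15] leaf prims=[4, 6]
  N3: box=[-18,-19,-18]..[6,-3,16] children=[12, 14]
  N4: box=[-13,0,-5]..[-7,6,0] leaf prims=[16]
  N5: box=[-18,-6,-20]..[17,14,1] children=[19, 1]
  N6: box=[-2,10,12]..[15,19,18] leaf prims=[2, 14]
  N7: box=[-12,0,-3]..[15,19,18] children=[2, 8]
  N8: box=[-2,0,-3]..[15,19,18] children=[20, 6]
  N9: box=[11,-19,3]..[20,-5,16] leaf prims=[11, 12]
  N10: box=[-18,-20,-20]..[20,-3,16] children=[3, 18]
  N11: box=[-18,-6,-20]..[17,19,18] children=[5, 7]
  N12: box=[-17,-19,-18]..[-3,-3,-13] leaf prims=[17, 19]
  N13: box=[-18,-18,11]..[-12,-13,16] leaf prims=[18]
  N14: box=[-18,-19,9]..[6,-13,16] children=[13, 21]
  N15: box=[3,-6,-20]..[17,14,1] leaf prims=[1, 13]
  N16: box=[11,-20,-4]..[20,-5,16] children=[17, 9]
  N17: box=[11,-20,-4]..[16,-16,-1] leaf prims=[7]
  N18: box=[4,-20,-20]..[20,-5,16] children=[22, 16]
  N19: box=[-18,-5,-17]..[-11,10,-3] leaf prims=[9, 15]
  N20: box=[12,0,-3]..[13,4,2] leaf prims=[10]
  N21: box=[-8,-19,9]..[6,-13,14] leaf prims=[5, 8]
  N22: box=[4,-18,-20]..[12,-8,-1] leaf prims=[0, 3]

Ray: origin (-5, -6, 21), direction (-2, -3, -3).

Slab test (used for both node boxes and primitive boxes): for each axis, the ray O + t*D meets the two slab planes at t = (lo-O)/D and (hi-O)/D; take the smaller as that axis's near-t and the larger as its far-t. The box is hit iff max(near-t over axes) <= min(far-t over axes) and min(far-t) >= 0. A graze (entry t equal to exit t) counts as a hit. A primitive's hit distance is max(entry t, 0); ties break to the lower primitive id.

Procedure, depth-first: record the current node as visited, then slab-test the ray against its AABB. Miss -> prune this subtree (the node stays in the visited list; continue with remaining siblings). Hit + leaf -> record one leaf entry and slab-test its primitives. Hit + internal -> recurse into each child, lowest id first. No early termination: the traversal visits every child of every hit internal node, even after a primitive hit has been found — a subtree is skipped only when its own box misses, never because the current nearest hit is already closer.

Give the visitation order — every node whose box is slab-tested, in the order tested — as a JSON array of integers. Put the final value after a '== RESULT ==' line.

Walk:
N0 x:[-25/2,13/2] y:[-25/3,14/3] z:[1,41/3] -> hit [1,14/3], descend [10, 11]
  N10 x:[-25/2,13/2] y:[-1,14/3] z:[5/3,41/3] -> hit [5/3,14/3], descend [3, 18]
    N3 x:[-11/2,13/2] y:[-1,13/3] z:[5/3,13] -> hit [5/3,13/3], descend [12, 14]
      N12 x:[-1,6] y:[-1,13/3] z:[34/3,13] -> miss, prune
      N14 x:[-11/2,13/2] y:[7/3,13/3] z:[5/3,4] -> hit [7/3,4], descend [13, 21]
        N13 x:[7/2,13/2] y:[7/3,4] z:[5/3,10/3] -> miss, prune
        N21 x:[-11/2,3/2] y:[7/3,13/3] z:[7/3,4] -> miss, prune
    N18 x:[-25/2,-9/2] y:[-1/3,14/3] z:[5/3,41/3] -> miss, prune
  N11 x:[-11,13/2] y:[-25/3,0] z:[1,41/3] -> miss, prune

order=[0, 10, 3, 12, 14, 13, 21, 18, 11]  |boxes|=9  |leaves|=0  hit=miss

== RESULT ==
[0, 10, 3, 12, 14, 13, 21, 18, 11]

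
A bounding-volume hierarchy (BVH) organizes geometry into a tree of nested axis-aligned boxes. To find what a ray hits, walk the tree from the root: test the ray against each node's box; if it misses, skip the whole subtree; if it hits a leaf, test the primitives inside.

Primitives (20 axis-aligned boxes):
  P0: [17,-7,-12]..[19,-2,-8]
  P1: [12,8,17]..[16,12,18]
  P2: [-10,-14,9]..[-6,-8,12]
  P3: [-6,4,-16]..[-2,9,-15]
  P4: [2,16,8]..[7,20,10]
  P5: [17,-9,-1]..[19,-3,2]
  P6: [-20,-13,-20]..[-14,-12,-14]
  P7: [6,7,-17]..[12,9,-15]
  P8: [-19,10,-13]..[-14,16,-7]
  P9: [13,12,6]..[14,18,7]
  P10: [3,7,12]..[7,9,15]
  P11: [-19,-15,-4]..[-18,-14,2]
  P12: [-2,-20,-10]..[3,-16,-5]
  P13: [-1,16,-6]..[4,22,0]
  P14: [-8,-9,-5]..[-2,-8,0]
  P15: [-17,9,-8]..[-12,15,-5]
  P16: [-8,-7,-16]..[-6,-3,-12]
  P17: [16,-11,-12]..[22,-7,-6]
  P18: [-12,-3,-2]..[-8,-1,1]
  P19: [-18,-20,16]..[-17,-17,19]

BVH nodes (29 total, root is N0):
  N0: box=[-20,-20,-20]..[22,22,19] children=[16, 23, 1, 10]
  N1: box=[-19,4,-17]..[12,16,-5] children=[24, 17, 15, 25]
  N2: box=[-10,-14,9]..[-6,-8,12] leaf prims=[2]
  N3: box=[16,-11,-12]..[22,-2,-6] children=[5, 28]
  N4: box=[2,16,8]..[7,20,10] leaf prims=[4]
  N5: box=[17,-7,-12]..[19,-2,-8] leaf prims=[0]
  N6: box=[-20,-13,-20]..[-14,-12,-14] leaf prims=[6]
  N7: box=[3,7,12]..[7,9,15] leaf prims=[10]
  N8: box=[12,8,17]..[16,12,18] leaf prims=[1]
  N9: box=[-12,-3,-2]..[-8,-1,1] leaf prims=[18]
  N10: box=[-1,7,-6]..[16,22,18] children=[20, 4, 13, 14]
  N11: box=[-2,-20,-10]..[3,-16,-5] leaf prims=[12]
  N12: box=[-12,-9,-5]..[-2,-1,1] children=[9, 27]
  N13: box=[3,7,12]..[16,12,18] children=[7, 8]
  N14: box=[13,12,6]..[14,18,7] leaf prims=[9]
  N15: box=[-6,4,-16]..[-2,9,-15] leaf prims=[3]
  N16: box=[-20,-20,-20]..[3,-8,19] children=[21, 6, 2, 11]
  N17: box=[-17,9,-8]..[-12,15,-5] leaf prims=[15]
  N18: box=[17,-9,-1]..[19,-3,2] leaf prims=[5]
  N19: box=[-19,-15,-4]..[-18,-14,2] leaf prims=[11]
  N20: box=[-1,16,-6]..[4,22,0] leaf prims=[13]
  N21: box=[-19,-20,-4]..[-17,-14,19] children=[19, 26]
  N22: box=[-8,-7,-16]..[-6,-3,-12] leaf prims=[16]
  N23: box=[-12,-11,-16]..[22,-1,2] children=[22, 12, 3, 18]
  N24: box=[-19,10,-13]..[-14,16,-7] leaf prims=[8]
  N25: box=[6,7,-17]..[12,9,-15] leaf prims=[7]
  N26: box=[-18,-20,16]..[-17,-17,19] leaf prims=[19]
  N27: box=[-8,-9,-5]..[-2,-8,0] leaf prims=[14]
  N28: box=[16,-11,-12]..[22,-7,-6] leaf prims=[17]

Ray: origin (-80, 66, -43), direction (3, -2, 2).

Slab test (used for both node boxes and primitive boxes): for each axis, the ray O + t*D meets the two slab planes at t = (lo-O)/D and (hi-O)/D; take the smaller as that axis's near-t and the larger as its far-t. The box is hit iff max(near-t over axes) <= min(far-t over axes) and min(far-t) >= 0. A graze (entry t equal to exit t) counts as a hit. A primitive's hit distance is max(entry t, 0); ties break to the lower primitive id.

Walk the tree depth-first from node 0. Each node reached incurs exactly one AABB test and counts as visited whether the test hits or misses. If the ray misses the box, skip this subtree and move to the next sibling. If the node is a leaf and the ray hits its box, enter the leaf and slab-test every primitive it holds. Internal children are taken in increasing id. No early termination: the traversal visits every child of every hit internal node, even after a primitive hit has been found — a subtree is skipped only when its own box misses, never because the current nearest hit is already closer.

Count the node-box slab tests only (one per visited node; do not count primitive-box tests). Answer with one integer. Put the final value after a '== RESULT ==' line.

Walk:
N0 x:[20,34] y:[22,43] z:[23/2,31] -> hit [22,31], descend [1, 10, 16, 23]
  N1 x:[61/3,92/3] y:[25,31] z:[13,19] -> miss, prune
  N10 x:[79/3,32] y:[22,59/2] z:[37/2,61/2] -> hit [79/3,59/2], descend [4, 13, 14, 20]
    N4 x:[82/3,29] y:[23,25] z:[51/2,53/2] -> miss, prune
    N13 x:[83/3,32] y:[27,59/2] z:[55/2,61/2] -> hit [83/3,59/2], descend [7, 8]
      N7 x:[83/3,29] y:[57/2,59/2] z:[55/2,29] -> hit [57/2,29] leaf, test {P10@t=57/2}
      N8 x:[92/3,32] y:[27,29] z:[30,61/2] -> miss, prune
    N14 x:[31,94/3] y:[24,27] z:[49/2,25] -> miss, prune
    N20 x:[79/3,28] y:[22,25] z:[37/2,43/2] -> miss, prune
  N16 x:[20,83/3] y:[37,43] z:[23/2,31] -> miss, prune
  N23 x:[68/3,34] y:[67/2,77/2] z:[27/2,45/2] -> miss, prune

Summary -> nodes [0, 1, 10, 4, 13, 7, 8, 14, 20, 16, 23]; box-tests=11; leaf-entries=1; first=P10

== RESULT ==
11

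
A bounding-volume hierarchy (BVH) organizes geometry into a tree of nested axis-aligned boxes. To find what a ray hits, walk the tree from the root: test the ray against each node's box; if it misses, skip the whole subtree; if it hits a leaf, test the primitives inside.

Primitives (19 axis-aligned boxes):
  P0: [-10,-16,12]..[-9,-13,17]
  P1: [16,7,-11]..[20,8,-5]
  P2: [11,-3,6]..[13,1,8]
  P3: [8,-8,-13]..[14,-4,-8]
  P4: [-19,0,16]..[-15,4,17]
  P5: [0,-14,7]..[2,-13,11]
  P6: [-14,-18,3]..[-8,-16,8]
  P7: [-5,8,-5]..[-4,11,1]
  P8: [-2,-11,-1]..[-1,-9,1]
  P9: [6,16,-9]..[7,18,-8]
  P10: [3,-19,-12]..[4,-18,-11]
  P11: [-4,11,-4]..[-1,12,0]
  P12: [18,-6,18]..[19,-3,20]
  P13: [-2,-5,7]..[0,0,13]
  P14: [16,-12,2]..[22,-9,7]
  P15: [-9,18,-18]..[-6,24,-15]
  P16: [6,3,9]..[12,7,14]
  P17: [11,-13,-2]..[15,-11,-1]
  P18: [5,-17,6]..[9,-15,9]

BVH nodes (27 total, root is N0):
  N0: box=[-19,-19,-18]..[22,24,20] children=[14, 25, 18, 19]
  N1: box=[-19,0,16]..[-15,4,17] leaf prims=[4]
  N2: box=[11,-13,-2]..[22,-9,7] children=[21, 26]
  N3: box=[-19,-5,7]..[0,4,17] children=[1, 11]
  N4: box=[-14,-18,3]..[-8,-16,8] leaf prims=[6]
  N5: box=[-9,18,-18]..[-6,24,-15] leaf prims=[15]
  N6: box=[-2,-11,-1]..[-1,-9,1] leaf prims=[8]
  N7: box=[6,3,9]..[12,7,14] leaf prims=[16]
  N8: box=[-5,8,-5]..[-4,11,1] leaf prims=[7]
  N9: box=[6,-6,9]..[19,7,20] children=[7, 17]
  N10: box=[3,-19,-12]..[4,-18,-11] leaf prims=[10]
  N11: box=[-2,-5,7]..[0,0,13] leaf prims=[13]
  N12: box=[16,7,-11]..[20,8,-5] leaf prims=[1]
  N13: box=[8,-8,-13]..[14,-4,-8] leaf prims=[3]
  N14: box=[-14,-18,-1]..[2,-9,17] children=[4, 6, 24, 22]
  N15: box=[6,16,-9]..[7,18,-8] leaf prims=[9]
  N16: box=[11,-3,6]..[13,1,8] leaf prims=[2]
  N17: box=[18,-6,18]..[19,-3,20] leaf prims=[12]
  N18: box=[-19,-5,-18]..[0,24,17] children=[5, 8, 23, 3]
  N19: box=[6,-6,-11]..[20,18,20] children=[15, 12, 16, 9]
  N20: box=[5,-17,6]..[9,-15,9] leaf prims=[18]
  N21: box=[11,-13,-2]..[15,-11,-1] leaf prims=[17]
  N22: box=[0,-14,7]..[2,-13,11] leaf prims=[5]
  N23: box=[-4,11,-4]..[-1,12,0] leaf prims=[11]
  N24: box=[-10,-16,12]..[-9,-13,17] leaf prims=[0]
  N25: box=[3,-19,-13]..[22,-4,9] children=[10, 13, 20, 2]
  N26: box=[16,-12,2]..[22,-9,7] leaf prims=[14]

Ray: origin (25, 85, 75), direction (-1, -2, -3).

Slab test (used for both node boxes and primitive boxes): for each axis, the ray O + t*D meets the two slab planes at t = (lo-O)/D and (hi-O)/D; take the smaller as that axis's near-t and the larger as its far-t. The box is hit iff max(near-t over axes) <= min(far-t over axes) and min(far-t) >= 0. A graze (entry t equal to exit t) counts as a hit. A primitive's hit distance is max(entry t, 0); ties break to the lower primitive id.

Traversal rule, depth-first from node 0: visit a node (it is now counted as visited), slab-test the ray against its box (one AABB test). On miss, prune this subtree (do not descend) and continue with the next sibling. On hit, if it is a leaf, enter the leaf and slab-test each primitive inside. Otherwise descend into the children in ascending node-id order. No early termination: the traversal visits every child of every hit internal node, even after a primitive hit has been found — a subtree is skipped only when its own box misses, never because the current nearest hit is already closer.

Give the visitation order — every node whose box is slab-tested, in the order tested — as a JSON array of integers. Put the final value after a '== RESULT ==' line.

Walk:
N0 x:[3,44] y:[61/2,52] z:[55/3,31] -> hit [61/2,31], descend [14, 18, 19, 25]
  N14 x:[23,39] y:[47,103/2] z:[58/3,76/3] -> miss, prune
  N18 x:[25,44] y:[61/2,45] z:[58/3,31] -> hit [61/2,31], descend [3, 5, 8, 23]
    N3 x:[25,44] y:[81/2,45] z:[58/3,68/3] -> miss, prune
    N5 x:[31,34] y:[61/2,67/2] z:[30,31] -> hit [31,31] leaf, test {P15@t=31}
    N8 x:[29,30] y:[37,77/2] z:[74/3,80/3] -> miss, prune
    N23 x:[26,29] y:[73/2,37] z:[25,79/3] -> miss, prune
  N19 x:[5,19] y:[67/2,91/2] z:[55/3,86/3] -> miss, prune
  N25 x:[3,22] y:[89/2,52] z:[22,88/3] -> miss, prune

order=[0, 14, 18, 3, 5, 8, 23, 19, 25]  |boxes|=9  |leaves|=1  hit=P15

== RESULT ==
[0, 14, 18, 3, 5, 8, 23, 19, 25]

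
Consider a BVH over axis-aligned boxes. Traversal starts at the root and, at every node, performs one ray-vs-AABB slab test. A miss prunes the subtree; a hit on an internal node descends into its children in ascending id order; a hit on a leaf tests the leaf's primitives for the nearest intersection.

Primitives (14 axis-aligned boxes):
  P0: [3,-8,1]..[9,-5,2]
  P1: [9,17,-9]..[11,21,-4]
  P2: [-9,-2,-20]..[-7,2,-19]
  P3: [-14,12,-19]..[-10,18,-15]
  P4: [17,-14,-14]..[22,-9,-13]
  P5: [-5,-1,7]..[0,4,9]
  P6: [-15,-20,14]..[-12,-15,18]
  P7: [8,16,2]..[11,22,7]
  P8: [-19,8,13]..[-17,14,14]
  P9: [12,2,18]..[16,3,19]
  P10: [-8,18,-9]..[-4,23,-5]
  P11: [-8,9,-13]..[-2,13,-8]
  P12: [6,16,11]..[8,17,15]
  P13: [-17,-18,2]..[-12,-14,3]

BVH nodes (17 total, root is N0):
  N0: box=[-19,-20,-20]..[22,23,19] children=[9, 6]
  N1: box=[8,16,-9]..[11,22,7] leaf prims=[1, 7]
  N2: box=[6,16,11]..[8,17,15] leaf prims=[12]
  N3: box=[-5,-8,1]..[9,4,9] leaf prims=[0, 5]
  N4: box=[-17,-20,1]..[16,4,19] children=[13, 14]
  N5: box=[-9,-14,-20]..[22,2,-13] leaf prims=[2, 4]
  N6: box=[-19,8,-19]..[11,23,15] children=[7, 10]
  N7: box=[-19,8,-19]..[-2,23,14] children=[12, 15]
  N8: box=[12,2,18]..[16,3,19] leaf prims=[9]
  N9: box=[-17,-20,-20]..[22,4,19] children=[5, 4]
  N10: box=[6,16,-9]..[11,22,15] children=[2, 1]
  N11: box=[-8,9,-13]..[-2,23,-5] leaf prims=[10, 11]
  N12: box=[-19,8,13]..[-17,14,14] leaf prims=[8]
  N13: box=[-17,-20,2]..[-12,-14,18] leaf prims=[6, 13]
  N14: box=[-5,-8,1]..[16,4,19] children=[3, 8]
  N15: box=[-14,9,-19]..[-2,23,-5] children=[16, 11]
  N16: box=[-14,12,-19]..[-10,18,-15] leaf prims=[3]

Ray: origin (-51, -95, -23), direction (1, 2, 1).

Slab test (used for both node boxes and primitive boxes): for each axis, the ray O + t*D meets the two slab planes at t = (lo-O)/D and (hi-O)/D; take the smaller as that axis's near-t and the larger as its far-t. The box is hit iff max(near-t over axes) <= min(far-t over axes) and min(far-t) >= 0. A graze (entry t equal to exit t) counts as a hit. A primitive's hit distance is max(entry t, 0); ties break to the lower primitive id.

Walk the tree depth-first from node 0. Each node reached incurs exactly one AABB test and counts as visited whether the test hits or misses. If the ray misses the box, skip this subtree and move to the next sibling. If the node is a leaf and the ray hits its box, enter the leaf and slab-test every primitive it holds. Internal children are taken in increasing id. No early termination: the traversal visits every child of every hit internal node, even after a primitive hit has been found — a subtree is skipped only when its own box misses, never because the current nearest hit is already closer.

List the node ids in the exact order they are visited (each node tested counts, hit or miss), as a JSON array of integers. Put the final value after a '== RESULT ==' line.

Trace the traversal:
N0 x:[32,73] y:[75/2,59] z:[3,42] -> hit [75/2,42], descend [6, 9]
  N6 x:[32,62] y:[103/2,59] z:[4,38] -> miss, prune
  N9 x:[34,73] y:[75/2,99/2] z:[3,42] -> hit [75/2,42], descend [4, 5]
    N4 x:[34,67] y:[75/2,99/2] z:[24,42] -> hit [75/2,42], descend [13, 14]
      N13 x:[34,39] y:[75/2,81/2] z:[25,41] -> hit [75/2,39] leaf, test {P6@t=75/2, P13(miss)}
      N14 x:[46,67] y:[87/2,99/2] z:[24,42] -> miss, prune
    N5 x:[42,73] y:[81/2,97/2] z:[3,10] -> miss, prune

Visited [0, 6, 9, 4, 13, 14, 5]. Tests: 7 box, 1 leaf. Nearest: P6.

== RESULT ==
[0, 6, 9, 4, 13, 14, 5]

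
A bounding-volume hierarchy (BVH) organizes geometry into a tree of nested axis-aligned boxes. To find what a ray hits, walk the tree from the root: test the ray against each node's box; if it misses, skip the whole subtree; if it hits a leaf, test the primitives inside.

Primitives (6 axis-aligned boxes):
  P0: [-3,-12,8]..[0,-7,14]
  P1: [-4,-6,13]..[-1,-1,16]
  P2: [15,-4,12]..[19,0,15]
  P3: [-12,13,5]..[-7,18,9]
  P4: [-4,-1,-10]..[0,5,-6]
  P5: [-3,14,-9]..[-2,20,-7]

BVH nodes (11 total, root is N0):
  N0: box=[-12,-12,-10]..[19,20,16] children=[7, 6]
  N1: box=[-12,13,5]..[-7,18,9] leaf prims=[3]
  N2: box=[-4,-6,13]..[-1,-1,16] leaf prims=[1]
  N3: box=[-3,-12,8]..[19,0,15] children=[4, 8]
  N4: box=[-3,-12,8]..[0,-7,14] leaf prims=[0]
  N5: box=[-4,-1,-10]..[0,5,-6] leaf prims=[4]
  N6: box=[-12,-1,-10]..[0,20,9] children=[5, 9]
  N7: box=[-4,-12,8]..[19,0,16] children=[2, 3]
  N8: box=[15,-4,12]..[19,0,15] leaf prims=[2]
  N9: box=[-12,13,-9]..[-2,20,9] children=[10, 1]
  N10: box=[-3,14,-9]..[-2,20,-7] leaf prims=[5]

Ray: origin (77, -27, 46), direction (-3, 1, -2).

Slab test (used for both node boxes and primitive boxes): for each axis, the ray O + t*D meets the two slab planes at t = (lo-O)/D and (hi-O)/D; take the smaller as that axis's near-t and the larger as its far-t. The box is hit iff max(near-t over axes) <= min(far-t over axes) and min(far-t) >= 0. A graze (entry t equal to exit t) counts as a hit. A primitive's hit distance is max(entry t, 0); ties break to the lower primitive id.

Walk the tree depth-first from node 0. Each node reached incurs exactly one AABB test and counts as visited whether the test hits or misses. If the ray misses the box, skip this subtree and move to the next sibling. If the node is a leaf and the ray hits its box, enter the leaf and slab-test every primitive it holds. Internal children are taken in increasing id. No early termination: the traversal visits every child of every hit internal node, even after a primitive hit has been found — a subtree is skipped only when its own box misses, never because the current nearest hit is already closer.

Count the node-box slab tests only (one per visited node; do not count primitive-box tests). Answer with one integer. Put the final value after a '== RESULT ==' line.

Walk:
N0 x:[58/3,89/3] y:[15,47] z:[15,28] -> hit [58/3,28], descend [6, 7]
  N6 x:[77/3,89/3] y:[26,47] z:[37/2,28] -> hit [26,28], descend [5, 9]
    N5 x:[77/3,27] y:[26,32] z:[26,28] -> hit [26,27] leaf, test {P4@t=26}
    N9 x:[79/3,89/3] y:[40,47] z:[37/2,55/2] -> miss, prune
  N7 x:[58/3,27] y:[15,27] z:[15,19] -> miss, prune

order=[0, 6, 5, 9, 7]  |boxes|=5  |leaves|=1  hit=P4

== RESULT ==
5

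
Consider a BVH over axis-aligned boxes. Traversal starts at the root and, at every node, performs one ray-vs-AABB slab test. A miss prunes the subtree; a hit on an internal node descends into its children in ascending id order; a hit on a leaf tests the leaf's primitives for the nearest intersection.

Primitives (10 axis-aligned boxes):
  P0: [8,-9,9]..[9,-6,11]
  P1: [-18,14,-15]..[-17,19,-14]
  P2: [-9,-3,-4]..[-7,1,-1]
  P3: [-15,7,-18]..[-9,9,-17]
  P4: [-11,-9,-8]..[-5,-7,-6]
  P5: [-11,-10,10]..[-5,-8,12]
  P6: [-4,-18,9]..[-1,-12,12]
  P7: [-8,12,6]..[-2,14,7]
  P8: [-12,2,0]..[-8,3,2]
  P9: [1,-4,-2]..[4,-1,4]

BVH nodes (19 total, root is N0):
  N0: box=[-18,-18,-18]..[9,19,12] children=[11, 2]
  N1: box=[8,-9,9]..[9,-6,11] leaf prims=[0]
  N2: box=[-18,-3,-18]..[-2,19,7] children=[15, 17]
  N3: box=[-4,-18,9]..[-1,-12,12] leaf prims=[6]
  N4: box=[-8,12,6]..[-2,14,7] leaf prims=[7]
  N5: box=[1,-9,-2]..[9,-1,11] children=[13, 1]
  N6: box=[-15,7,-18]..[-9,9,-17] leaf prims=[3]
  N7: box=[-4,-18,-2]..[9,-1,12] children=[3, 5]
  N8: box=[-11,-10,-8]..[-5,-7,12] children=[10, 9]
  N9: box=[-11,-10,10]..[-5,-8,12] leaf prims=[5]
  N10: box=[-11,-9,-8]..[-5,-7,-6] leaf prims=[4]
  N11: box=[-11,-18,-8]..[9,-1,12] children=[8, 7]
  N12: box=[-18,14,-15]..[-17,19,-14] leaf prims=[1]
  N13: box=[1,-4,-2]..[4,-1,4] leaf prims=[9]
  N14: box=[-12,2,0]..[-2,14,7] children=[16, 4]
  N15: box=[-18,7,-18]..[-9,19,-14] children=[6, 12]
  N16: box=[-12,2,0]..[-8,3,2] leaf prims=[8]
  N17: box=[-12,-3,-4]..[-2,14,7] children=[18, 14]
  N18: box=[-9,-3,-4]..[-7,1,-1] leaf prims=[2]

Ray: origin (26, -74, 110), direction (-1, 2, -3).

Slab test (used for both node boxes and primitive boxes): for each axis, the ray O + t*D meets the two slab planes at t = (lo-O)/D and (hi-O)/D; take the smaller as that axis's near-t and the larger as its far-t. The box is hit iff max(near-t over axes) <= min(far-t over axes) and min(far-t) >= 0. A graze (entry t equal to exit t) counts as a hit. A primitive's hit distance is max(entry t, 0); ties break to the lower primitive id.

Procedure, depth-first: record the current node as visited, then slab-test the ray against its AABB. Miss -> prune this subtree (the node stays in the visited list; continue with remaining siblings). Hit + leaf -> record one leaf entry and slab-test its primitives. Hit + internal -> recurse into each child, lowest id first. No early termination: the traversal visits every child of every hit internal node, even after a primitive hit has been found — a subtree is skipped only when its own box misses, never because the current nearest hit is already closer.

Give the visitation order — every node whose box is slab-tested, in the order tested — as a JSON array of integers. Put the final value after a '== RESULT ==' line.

Walk:
N0 x:[17,44] y:[28,93/2] z:[98/3,128/3] -> hit [98/3,128/3], descend [2, 11]
  N2 x:[28,44] y:[71/2,93/2] z:[103/3,128/3] -> hit [71/2,128/3], descend [15, 17]
    N15 x:[35,44] y:[81/2,93/2] z:[124/3,128/3] -> hit [124/3,128/3], descend [6, 12]
      N6 x:[35,41] y:[81/2,83/2] z:[127/3,128/3] -> miss, prune
      N12 x:[43,44] y:[44,93/2] z:[124/3,125/3] -> miss, prune
    N17 x:[28,38] y:[71/2,44] z:[103/3,38] -> hit [71/2,38], descend [14, 18]
      N14 x:[28,38] y:[38,44] z:[103/3,110/3] -> miss, prune
      N18 x:[33,35] y:[71/2,75/2] z:[37,38] -> miss, prune
  N11 x:[17,37] y:[28,73/2] z:[98/3,118/3] -> hit [98/3,73/2], descend [7, 8]
    N7 x:[17,30] y:[28,73/2] z:[98/3,112/3] -> miss, prune
    N8 x:[31,37] y:[32,67/2] z:[98/3,118/3] -> hit [98/3,67/2], descend [9, 10]
      N9 x:[31,37] y:[32,33] z:[98/3,100/3] -> hit [98/3,33] leaf, test {P5@t=98/3}
      N10 x:[31,37] y:[65/2,67/2] z:[116/3,118/3] -> miss, prune

Visited [0, 2, 15, 6, 12, 17, 14, 18, 11, 7, 8, 9, 10]. Tests: 13 box, 1 leaf. Nearest: P5.

== RESULT ==
[0, 2, 15, 6, 12, 17, 14, 18, 11, 7, 8, 9, 10]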